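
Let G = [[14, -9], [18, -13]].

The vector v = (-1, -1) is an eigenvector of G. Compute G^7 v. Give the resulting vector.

(-78125, -78125)

First find the eigenvalue: Gv = (-5, -5) = 5·(-1, -1), so λ = 5.
Then G^7 v = λ^7·v = 5^7·(-1, -1) = 78125·(-1, -1) = (-78125, -78125).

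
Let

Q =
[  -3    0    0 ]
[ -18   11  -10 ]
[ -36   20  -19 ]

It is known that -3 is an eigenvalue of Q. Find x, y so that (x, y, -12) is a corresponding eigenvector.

We need (Q + 3I)v = 0.
Q + 3I = [[0, 0, 0], [-18, 14, -10], [-36, 20, -16]].
Row 1: (0)·x + (0)·y + (0)·-12 = 0
Row 2: (-18)·x + (14)·y + (-10)·-12 = 0
Row 3: (-36)·x + (20)·y + (-16)·-12 = 0
Solving gives x = 2, y = -6.
Check: Q·(2, -6, -12) = (-6, 18, 36) = -3·(2, -6, -12).

2, -6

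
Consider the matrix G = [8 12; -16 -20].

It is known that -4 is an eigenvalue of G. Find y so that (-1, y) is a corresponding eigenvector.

We need (G + 4I)v = 0.
G + 4I = [[12, 12], [-16, -16]].
Row 1: (12)·-1 + (12)·y = 0
Row 2: (-16)·-1 + (-16)·y = 0
Solving gives y = 1.
Check: G·(-1, 1) = (4, -4) = -4·(-1, 1).

1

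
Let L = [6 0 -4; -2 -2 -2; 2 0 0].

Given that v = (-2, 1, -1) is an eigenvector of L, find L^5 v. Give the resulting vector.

First find the eigenvalue: Lv = (-8, 4, -4) = 4·(-2, 1, -1), so λ = 4.
Then L^5 v = λ^5·v = 4^5·(-2, 1, -1) = 1024·(-2, 1, -1) = (-2048, 1024, -1024).

(-2048, 1024, -1024)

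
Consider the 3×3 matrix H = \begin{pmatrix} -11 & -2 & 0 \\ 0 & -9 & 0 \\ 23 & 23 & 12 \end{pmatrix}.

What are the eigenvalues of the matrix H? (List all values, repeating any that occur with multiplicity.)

Compute the characteristic polynomial p(s) = det(sI - H).
Expanding the 3×3 determinant: p(s) = s^3 + 8s^2 - 141s - 1188.
Since p(-11) = 0, s = -11 is a root.
Factor out (s + 11): p(s) = (s + 11)·(s^2 - 3s - 108).
The quadratic factors as (s + 9)·(s - 12).
Eigenvalues: -11, -9, 12.

-11, -9, 12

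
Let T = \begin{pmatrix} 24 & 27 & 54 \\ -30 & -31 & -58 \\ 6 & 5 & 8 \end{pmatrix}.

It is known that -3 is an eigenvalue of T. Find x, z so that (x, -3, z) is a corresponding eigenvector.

We need (T + 3I)v = 0.
T + 3I = [[27, 27, 54], [-30, -28, -58], [6, 5, 11]].
Row 1: (27)·x + (27)·-3 + (54)·z = 0
Row 2: (-30)·x + (-28)·-3 + (-58)·z = 0
Row 3: (6)·x + (5)·-3 + (11)·z = 0
Solving gives x = -3, z = 3.
Check: T·(-3, -3, 3) = (9, 9, -9) = -3·(-3, -3, 3).

-3, 3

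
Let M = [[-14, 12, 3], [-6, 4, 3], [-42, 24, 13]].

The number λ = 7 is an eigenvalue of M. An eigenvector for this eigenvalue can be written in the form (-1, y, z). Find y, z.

We need (M - 7I)v = 0.
M - 7I = [[-21, 12, 3], [-6, -3, 3], [-42, 24, 6]].
Row 1: (-21)·-1 + (12)·y + (3)·z = 0
Row 2: (-6)·-1 + (-3)·y + (3)·z = 0
Row 3: (-42)·-1 + (24)·y + (6)·z = 0
Solving gives y = -1, z = -3.
Check: M·(-1, -1, -3) = (-7, -7, -21) = 7·(-1, -1, -3).

-1, -3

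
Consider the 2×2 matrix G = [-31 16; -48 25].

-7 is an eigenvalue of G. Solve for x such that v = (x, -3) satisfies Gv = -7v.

We need (G + 7I)v = 0.
G + 7I = [[-24, 16], [-48, 32]].
Row 1: (-24)·x + (16)·-3 = 0
Row 2: (-48)·x + (32)·-3 = 0
Solving gives x = -2.
Check: G·(-2, -3) = (14, 21) = -7·(-2, -3).

-2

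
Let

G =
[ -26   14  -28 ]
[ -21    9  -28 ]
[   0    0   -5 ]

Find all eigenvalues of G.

-12, -5, -5

Compute the characteristic polynomial p(λ) = det(λI - G).
Expanding along the first row, p(λ) = λ^3 + 22λ^2 + 145λ + 300.
Rational-root test: λ = -12 gives p(-12) = 0.
Factor out (λ + 12): p(λ) = (λ + 12)·(λ^2 + 10λ + 25).
The quadratic factor is (λ + 5)^2.
Eigenvalues: -12, -5, -5.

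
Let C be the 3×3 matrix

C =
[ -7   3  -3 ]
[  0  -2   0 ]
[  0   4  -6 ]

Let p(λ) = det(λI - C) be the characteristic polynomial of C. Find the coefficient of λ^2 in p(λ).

The coefficient of λ^2 of det(λI - C) is −trace(C).
trace(C) = (-7) + (-2) + (-6) = -15, so the coefficient is 15.

15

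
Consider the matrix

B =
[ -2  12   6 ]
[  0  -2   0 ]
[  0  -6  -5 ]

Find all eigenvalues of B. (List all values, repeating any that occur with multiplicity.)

-5, -2, -2

Set up det(rI - B) = 0.
Expanding along the first row, p(r) = r^3 + 9r^2 + 24r + 20.
Rational-root test: r = -5 gives p(-5) = 0.
Factor out (r + 5): p(r) = (r + 5)·(r^2 + 4r + 4).
The quadratic factor is (r + 2)^2.
Eigenvalues: -5, -2, -2.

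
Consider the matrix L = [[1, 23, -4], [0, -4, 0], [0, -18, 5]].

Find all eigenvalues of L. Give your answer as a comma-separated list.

Set up det(rI - L) = 0.
Cofactor expansion gives p(r) = r^3 - 2r^2 - 19r + 20.
Since p(-4) = 0, r = -4 is a root.
Dividing by (r + 4) leaves r^2 - 6r + 5.
The quadratic factors as (r - 1)·(r - 5).
Eigenvalues: -4, 1, 5.

-4, 1, 5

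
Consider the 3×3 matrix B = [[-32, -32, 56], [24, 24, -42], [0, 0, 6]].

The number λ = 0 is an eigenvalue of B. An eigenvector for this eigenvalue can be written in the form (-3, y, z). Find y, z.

3, 0

We need (B)v = 0.
B = [[-32, -32, 56], [24, 24, -42], [0, 0, 6]].
Row 1: (-32)·-3 + (-32)·y + (56)·z = 0
Row 2: (24)·-3 + (24)·y + (-42)·z = 0
Row 3: (0)·-3 + (0)·y + (6)·z = 0
Solving gives y = 3, z = 0.
Check: B·(-3, 3, 0) = (0, 0, 0) = 0·(-3, 3, 0).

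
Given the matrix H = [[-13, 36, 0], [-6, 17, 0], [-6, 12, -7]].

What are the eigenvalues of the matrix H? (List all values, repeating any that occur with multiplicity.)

Set up det(sI - H) = 0.
Cofactor expansion gives p(s) = s^3 + 3s^2 - 33s - 35.
Since p(-7) = 0, s = -7 is a root.
Dividing by (s + 7) leaves s^2 - 4s - 5.
The quadratic factors as (s + 1)·(s - 5).
Eigenvalues: -7, -1, 5.

-7, -1, 5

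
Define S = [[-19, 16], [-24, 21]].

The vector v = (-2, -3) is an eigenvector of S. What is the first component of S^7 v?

First find the eigenvalue: Sv = (-10, -15) = 5·(-2, -3), so λ = 5.
Then S^7 v = λ^7·v = 5^7·(-2, -3) = 78125·(-2, -3) = (-156250, -234375).

-156250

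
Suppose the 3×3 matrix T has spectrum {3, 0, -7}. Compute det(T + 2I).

-50

If T has eigenvalues 3, 0, -7, then T + 2I has eigenvalues 5, 2, -5.
det(T + 2I) = (5) · (2) · (-5) = -50.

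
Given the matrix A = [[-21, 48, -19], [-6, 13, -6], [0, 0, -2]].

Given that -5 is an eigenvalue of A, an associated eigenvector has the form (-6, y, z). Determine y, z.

We need (A + 5I)v = 0.
A + 5I = [[-16, 48, -19], [-6, 18, -6], [0, 0, 3]].
Row 1: (-16)·-6 + (48)·y + (-19)·z = 0
Row 2: (-6)·-6 + (18)·y + (-6)·z = 0
Row 3: (0)·-6 + (0)·y + (3)·z = 0
Solving gives y = -2, z = 0.
Check: A·(-6, -2, 0) = (30, 10, 0) = -5·(-6, -2, 0).

-2, 0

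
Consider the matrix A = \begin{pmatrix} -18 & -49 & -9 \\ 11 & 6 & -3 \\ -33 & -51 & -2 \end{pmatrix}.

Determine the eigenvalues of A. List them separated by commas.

Compute the characteristic polynomial p(lambda) = det(lambda·I - A).
Expanding the 3×3 determinant: p(lambda) = lambda^3 + 14·lambda^2 + 5·lambda - 308.
Since p(4) = 0, lambda = 4 is a root.
Dividing by (lambda - 4) leaves lambda^2 + 18·lambda + 77.
The quadratic factors as (lambda + 11)·(lambda + 7).
Eigenvalues: -11, -7, 4.

-11, -7, 4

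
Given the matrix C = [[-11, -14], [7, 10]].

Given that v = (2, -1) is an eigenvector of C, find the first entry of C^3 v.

First find the eigenvalue: Cv = (-8, 4) = -4·(2, -1), so λ = -4.
Then C^3 v = λ^3·v = (-4)^3·(2, -1) = -64·(2, -1) = (-128, 64).

-128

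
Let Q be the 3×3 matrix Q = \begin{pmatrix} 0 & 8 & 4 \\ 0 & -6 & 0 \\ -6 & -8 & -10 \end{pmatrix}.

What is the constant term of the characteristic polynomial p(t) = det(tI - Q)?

p(0) = det(0·I − Q) = det(−Q) = (−1)^3·det(Q).
det(Q) = -144, so p(0) = 144.

144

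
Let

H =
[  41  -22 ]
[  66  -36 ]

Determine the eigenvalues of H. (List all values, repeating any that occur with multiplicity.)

-3, 8

det(H - μI) = (41 - μ)(-36 - μ) - (-22)·(66) = μ^2 - 5μ - 24.
This factors as (μ + 3)·(μ - 8) = 0.
Eigenvalues: -3, 8.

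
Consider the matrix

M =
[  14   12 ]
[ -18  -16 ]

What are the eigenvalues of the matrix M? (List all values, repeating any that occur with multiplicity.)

-4, 2

det(M - rI) = (14 - r)(-16 - r) - (12)·(-18) = r^2 + 2r - 8.
This factors as (r + 4)·(r - 2) = 0.
Eigenvalues: -4, 2.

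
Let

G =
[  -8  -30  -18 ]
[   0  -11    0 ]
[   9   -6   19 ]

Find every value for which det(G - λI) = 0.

Set up det(rI - G) = 0.
Expanding along the first row, p(r) = r^3 - 111r + 110.
Since p(10) = 0, r = 10 is a root.
Dividing by (r - 10) leaves r^2 + 10r - 11.
The quadratic factors as (r + 11)·(r - 1).
Eigenvalues: -11, 1, 10.

-11, 1, 10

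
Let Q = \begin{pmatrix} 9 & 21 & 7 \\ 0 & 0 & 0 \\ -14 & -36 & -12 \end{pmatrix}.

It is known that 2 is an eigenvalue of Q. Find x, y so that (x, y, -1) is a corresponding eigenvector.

We need (Q - 2I)v = 0.
Q - 2I = [[7, 21, 7], [0, -2, 0], [-14, -36, -14]].
Row 1: (7)·x + (21)·y + (7)·-1 = 0
Row 2: (0)·x + (-2)·y + (0)·-1 = 0
Row 3: (-14)·x + (-36)·y + (-14)·-1 = 0
Solving gives x = 1, y = 0.
Check: Q·(1, 0, -1) = (2, 0, -2) = 2·(1, 0, -1).

1, 0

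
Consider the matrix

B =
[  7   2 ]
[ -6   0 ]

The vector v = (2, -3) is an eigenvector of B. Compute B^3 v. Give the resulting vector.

(128, -192)

First find the eigenvalue: Bv = (8, -12) = 4·(2, -3), so λ = 4.
Then B^3 v = λ^3·v = 4^3·(2, -3) = 64·(2, -3) = (128, -192).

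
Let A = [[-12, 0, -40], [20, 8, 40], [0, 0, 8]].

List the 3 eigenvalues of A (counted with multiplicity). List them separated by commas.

-12, 8, 8

Compute the characteristic polynomial p(λ) = det(λI - A).
Expanding the 3×3 determinant: p(λ) = λ^3 - 4λ^2 - 128λ + 768.
Try λ = 8: p(8) = 0, so 8 is a root.
Factor out (λ - 8): p(λ) = (λ - 8)·(λ^2 + 4λ - 96).
The quadratic factors as (λ + 12)·(λ - 8).
Eigenvalues: -12, 8, 8.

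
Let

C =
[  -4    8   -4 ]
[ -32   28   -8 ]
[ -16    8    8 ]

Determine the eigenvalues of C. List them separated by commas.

8, 12, 12

The characteristic polynomial is p(r) = det(rI - C).
Expanding the 3×3 determinant: p(r) = r^3 - 32r^2 + 336r - 1152.
Try r = 8: p(8) = 0, so 8 is a root.
Dividing by (r - 8) leaves r^2 - 24r + 144.
The quadratic factor is (r - 12)^2.
Eigenvalues: 8, 12, 12.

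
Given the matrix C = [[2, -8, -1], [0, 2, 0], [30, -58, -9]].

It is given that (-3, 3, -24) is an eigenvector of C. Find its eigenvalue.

2

Compute Cv: C·(-3, 3, -24) = (-6, 6, -48).
Since Cv = λv, compare component 1: -6 = λ·-3, so λ = 2.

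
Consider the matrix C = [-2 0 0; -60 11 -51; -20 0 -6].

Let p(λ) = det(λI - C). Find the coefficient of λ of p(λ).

-76

p(λ) = λ^3 - 3λ^2 - 76λ - 132.
The coefficient of λ is -76.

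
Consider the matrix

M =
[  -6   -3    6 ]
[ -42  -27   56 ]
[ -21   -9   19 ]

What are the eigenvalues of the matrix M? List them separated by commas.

The characteristic polynomial is p(lambda) = det(lambda·I - M).
Expanding along the first row, p(lambda) = lambda^3 + 14·lambda^2 + 39·lambda - 54.
Try lambda = -6: p(-6) = 0, so -6 is a root.
Factor out (lambda + 6): p(lambda) = (lambda + 6)·(lambda^2 + 8·lambda - 9).
The quadratic factors as (lambda + 9)·(lambda - 1).
Eigenvalues: -9, -6, 1.

-9, -6, 1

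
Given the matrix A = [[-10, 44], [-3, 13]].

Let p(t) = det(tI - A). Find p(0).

2

p(0) = det(0·I − A) = det(−A) = (−1)^2·det(A).
det(A) = 2, so p(0) = 2.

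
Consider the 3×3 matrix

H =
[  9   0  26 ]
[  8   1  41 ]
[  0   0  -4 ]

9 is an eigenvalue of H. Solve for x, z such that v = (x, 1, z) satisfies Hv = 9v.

We need (H - 9I)v = 0.
H - 9I = [[0, 0, 26], [8, -8, 41], [0, 0, -13]].
Row 1: (0)·x + (0)·1 + (26)·z = 0
Row 2: (8)·x + (-8)·1 + (41)·z = 0
Row 3: (0)·x + (0)·1 + (-13)·z = 0
Solving gives x = 1, z = 0.
Check: H·(1, 1, 0) = (9, 9, 0) = 9·(1, 1, 0).

1, 0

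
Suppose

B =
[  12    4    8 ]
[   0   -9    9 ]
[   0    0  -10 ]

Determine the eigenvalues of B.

B is upper triangular, so its eigenvalues are the diagonal entries.
Diagonal: 12, -9, -10.

-10, -9, 12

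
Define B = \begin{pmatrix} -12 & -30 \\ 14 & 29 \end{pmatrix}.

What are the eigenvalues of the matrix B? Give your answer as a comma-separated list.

det(B - rI) = (-12 - r)(29 - r) - (-30)·(14) = r^2 - 17r + 72.
This factors as (r - 8)·(r - 9) = 0.
Eigenvalues: 8, 9.

8, 9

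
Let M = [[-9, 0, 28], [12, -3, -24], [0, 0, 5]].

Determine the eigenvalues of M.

The characteristic polynomial is p(μ) = det(μI - M).
Expanding the 3×3 determinant: p(μ) = μ^3 + 7μ^2 - 33μ - 135.
Since p(-3) = 0, μ = -3 is a root.
Dividing by (μ + 3) leaves μ^2 + 4μ - 45.
The quadratic factors as (μ + 9)·(μ - 5).
Eigenvalues: -9, -3, 5.

-9, -3, 5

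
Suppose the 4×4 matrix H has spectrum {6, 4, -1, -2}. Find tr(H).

7

trace(H) is the sum of the eigenvalues: (6) + (4) + (-1) + (-2) = 7.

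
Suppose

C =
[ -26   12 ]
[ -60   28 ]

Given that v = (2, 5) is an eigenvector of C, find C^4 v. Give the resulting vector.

(512, 1280)

First find the eigenvalue: Cv = (8, 20) = 4·(2, 5), so λ = 4.
Then C^4 v = λ^4·v = 4^4·(2, 5) = 256·(2, 5) = (512, 1280).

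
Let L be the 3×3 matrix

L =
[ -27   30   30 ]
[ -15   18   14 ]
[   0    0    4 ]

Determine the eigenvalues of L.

Set up det(tI - L) = 0.
Expanding along the first row, p(t) = t^3 + 5t^2 - 72t + 144.
Rational-root test: t = 3 gives p(3) = 0.
Factor out (t - 3): p(t) = (t - 3)·(t^2 + 8t - 48).
The quadratic factors as (t + 12)·(t - 4).
Eigenvalues: -12, 3, 4.

-12, 3, 4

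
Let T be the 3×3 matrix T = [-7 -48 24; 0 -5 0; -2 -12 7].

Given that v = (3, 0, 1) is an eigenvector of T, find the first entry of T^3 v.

First find the eigenvalue: Tv = (3, 0, 1) = 1·(3, 0, 1), so λ = 1.
Then T^3 v = λ^3·v = 1^3·(3, 0, 1) = 1·(3, 0, 1) = (3, 0, 1).

3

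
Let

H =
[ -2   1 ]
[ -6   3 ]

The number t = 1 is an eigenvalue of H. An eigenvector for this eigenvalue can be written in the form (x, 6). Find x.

We need (H - 1I)v = 0.
H - 1I = [[-3, 1], [-6, 2]].
Row 1: (-3)·x + (1)·6 = 0
Row 2: (-6)·x + (2)·6 = 0
Solving gives x = 2.
Check: H·(2, 6) = (2, 6) = 1·(2, 6).

2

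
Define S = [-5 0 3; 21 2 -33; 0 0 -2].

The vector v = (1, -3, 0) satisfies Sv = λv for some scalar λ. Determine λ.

Compute Sv: S·(1, -3, 0) = (-5, 15, 0).
Since Sv = λv, compare component 1: -5 = λ·1, so λ = -5.

-5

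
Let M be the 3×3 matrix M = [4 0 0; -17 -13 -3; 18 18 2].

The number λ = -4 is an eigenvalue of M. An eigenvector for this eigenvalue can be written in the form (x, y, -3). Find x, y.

We need (M + 4I)v = 0.
M + 4I = [[8, 0, 0], [-17, -9, -3], [18, 18, 6]].
Row 1: (8)·x + (0)·y + (0)·-3 = 0
Row 2: (-17)·x + (-9)·y + (-3)·-3 = 0
Row 3: (18)·x + (18)·y + (6)·-3 = 0
Solving gives x = 0, y = 1.
Check: M·(0, 1, -3) = (0, -4, 12) = -4·(0, 1, -3).

0, 1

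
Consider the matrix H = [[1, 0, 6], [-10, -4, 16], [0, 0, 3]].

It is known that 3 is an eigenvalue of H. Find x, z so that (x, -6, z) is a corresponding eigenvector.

9, 3

We need (H - 3I)v = 0.
H - 3I = [[-2, 0, 6], [-10, -7, 16], [0, 0, 0]].
Row 1: (-2)·x + (0)·-6 + (6)·z = 0
Row 2: (-10)·x + (-7)·-6 + (16)·z = 0
Row 3: (0)·x + (0)·-6 + (0)·z = 0
Solving gives x = 9, z = 3.
Check: H·(9, -6, 3) = (27, -18, 9) = 3·(9, -6, 3).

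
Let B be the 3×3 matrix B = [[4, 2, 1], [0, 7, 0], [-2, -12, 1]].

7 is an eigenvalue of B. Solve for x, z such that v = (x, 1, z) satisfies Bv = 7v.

0, -2

We need (B - 7I)v = 0.
B - 7I = [[-3, 2, 1], [0, 0, 0], [-2, -12, -6]].
Row 1: (-3)·x + (2)·1 + (1)·z = 0
Row 2: (0)·x + (0)·1 + (0)·z = 0
Row 3: (-2)·x + (-12)·1 + (-6)·z = 0
Solving gives x = 0, z = -2.
Check: B·(0, 1, -2) = (0, 7, -14) = 7·(0, 1, -2).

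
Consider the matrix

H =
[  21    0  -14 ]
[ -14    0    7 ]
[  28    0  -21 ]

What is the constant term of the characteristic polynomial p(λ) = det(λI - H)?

p(0) = det(0·I − H) = det(−H) = (−1)^3·det(H).
det(H) = 0, so p(0) = 0.

0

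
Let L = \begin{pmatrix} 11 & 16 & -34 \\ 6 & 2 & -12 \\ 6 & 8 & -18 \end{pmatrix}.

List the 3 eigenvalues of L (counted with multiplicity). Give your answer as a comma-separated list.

Compute the characteristic polynomial p(r) = det(rI - L).
Cofactor expansion gives p(r) = r^3 + 5r^2 - 8r - 12.
Try r = -1: p(-1) = 0, so -1 is a root.
Factor out (r + 1): p(r) = (r + 1)·(r^2 + 4r - 12).
The quadratic factors as (r + 6)·(r - 2).
Eigenvalues: -6, -1, 2.

-6, -1, 2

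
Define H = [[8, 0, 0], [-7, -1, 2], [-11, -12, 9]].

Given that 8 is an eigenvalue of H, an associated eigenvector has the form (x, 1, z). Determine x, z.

We need (H - 8I)v = 0.
H - 8I = [[0, 0, 0], [-7, -9, 2], [-11, -12, 1]].
Row 1: (0)·x + (0)·1 + (0)·z = 0
Row 2: (-7)·x + (-9)·1 + (2)·z = 0
Row 3: (-11)·x + (-12)·1 + (1)·z = 0
Solving gives x = -1, z = 1.
Check: H·(-1, 1, 1) = (-8, 8, 8) = 8·(-1, 1, 1).

-1, 1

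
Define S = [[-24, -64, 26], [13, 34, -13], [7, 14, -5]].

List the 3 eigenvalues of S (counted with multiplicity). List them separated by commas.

Compute the characteristic polynomial p(t) = det(tI - S).
Cofactor expansion gives p(t) = t^3 - 5t^2 - 34t + 80.
Since p(8) = 0, t = 8 is a root.
Factor out (t - 8): p(t) = (t - 8)·(t^2 + 3t - 10).
The quadratic factors as (t + 5)·(t - 2).
Eigenvalues: -5, 2, 8.

-5, 2, 8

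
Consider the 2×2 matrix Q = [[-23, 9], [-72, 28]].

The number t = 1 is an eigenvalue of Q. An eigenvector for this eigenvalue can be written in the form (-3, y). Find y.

-8

We need (Q - 1I)v = 0.
Q - 1I = [[-24, 9], [-72, 27]].
Row 1: (-24)·-3 + (9)·y = 0
Row 2: (-72)·-3 + (27)·y = 0
Solving gives y = -8.
Check: Q·(-3, -8) = (-3, -8) = 1·(-3, -8).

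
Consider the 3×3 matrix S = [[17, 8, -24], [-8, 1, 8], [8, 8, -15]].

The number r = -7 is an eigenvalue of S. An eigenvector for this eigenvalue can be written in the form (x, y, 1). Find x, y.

1, 0

We need (S + 7I)v = 0.
S + 7I = [[24, 8, -24], [-8, 8, 8], [8, 8, -8]].
Row 1: (24)·x + (8)·y + (-24)·1 = 0
Row 2: (-8)·x + (8)·y + (8)·1 = 0
Row 3: (8)·x + (8)·y + (-8)·1 = 0
Solving gives x = 1, y = 0.
Check: S·(1, 0, 1) = (-7, 0, -7) = -7·(1, 0, 1).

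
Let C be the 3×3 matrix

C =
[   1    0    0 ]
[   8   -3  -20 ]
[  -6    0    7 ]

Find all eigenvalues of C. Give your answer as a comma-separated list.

-3, 1, 7

Set up det(tI - C) = 0.
Expanding along the first row, p(t) = t^3 - 5t^2 - 17t + 21.
Rational-root test: t = 1 gives p(1) = 0.
Dividing by (t - 1) leaves t^2 - 4t - 21.
The quadratic factors as (t + 3)·(t - 7).
Eigenvalues: -3, 1, 7.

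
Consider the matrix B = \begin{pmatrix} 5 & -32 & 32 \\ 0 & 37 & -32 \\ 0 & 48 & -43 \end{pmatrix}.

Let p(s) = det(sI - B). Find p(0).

275

p(0) = det(0·I − B) = det(−B) = (−1)^3·det(B).
det(B) = -275, so p(0) = 275.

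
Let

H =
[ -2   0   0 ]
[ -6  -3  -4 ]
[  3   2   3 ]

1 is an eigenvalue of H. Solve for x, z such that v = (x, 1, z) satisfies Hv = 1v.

We need (H - 1I)v = 0.
H - 1I = [[-3, 0, 0], [-6, -4, -4], [3, 2, 2]].
Row 1: (-3)·x + (0)·1 + (0)·z = 0
Row 2: (-6)·x + (-4)·1 + (-4)·z = 0
Row 3: (3)·x + (2)·1 + (2)·z = 0
Solving gives x = 0, z = -1.
Check: H·(0, 1, -1) = (0, 1, -1) = 1·(0, 1, -1).

0, -1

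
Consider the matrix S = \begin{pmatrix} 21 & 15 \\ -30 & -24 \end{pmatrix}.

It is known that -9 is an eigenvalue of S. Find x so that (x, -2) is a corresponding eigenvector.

1

We need (S + 9I)v = 0.
S + 9I = [[30, 15], [-30, -15]].
Row 1: (30)·x + (15)·-2 = 0
Row 2: (-30)·x + (-15)·-2 = 0
Solving gives x = 1.
Check: S·(1, -2) = (-9, 18) = -9·(1, -2).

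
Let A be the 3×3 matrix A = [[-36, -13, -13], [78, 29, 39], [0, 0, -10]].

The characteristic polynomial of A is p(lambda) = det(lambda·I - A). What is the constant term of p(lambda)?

-300

p(lambda) = lambda^3 + 17·lambda^2 + 40·lambda - 300.
The constant term is -300.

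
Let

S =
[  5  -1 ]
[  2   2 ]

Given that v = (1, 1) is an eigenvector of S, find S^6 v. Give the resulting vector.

(4096, 4096)

First find the eigenvalue: Sv = (4, 4) = 4·(1, 1), so λ = 4.
Then S^6 v = λ^6·v = 4^6·(1, 1) = 4096·(1, 1) = (4096, 4096).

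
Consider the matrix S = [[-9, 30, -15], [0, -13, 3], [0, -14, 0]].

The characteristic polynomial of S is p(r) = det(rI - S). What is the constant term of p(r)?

p(r) = r^3 + 22r^2 + 159r + 378.
The constant term is 378.

378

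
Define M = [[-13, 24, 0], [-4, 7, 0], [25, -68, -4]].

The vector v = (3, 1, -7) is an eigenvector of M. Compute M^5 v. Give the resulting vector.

First find the eigenvalue: Mv = (-15, -5, 35) = -5·(3, 1, -7), so λ = -5.
Then M^5 v = λ^5·v = (-5)^5·(3, 1, -7) = -3125·(3, 1, -7) = (-9375, -3125, 21875).

(-9375, -3125, 21875)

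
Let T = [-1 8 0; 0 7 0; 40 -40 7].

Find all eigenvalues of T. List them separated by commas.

Compute the characteristic polynomial p(λ) = det(λI - T).
Expanding the 3×3 determinant: p(λ) = λ^3 - 13λ^2 + 35λ + 49.
Rational-root test: λ = -1 gives p(-1) = 0.
Factor out (λ + 1): p(λ) = (λ + 1)·(λ^2 - 14λ + 49).
The quadratic factor is (λ - 7)^2.
Eigenvalues: -1, 7, 7.

-1, 7, 7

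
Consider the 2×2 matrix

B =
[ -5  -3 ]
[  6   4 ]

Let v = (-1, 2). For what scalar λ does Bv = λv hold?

1

Compute Bv: B·(-1, 2) = (-1, 2).
Since Bv = λv, compare component 1: -1 = λ·-1, so λ = 1.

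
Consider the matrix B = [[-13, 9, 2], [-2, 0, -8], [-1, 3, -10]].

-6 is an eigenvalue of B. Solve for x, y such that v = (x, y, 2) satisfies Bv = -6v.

We need (B + 6I)v = 0.
B + 6I = [[-7, 9, 2], [-2, 6, -8], [-1, 3, -4]].
Row 1: (-7)·x + (9)·y + (2)·2 = 0
Row 2: (-2)·x + (6)·y + (-8)·2 = 0
Row 3: (-1)·x + (3)·y + (-4)·2 = 0
Solving gives x = 7, y = 5.
Check: B·(7, 5, 2) = (-42, -30, -12) = -6·(7, 5, 2).

7, 5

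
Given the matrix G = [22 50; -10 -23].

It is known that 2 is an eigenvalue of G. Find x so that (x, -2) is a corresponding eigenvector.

5

We need (G - 2I)v = 0.
G - 2I = [[20, 50], [-10, -25]].
Row 1: (20)·x + (50)·-2 = 0
Row 2: (-10)·x + (-25)·-2 = 0
Solving gives x = 5.
Check: G·(5, -2) = (10, -4) = 2·(5, -2).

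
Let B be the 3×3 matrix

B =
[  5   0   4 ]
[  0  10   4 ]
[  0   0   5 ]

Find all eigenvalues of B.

5, 5, 10

B is upper triangular, so its eigenvalues are the diagonal entries.
Diagonal: 5, 10, 5.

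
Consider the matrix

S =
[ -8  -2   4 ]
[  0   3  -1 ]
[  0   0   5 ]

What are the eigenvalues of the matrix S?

S is upper triangular, so its eigenvalues are the diagonal entries.
Diagonal: -8, 3, 5.

-8, 3, 5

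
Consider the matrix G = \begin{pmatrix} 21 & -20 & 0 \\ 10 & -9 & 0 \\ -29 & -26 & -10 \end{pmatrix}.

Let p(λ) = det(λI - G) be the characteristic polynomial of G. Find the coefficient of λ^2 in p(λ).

-2

The coefficient of λ^2 of det(λI - G) is −trace(G).
trace(G) = (21) + (-9) + (-10) = 2, so the coefficient is -2.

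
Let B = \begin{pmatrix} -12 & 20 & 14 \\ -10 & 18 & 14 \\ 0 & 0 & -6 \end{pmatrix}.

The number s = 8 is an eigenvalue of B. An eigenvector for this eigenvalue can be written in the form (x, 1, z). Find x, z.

We need (B - 8I)v = 0.
B - 8I = [[-20, 20, 14], [-10, 10, 14], [0, 0, -14]].
Row 1: (-20)·x + (20)·1 + (14)·z = 0
Row 2: (-10)·x + (10)·1 + (14)·z = 0
Row 3: (0)·x + (0)·1 + (-14)·z = 0
Solving gives x = 1, z = 0.
Check: B·(1, 1, 0) = (8, 8, 0) = 8·(1, 1, 0).

1, 0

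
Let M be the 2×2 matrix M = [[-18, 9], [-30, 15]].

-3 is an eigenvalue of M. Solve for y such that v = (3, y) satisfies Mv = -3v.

5

We need (M + 3I)v = 0.
M + 3I = [[-15, 9], [-30, 18]].
Row 1: (-15)·3 + (9)·y = 0
Row 2: (-30)·3 + (18)·y = 0
Solving gives y = 5.
Check: M·(3, 5) = (-9, -15) = -3·(3, 5).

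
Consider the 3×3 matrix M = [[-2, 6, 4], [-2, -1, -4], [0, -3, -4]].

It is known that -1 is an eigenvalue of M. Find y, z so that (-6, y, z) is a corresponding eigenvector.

We need (M + 1I)v = 0.
M + 1I = [[-1, 6, 4], [-2, 0, -4], [0, -3, -3]].
Row 1: (-1)·-6 + (6)·y + (4)·z = 0
Row 2: (-2)·-6 + (0)·y + (-4)·z = 0
Row 3: (0)·-6 + (-3)·y + (-3)·z = 0
Solving gives y = -3, z = 3.
Check: M·(-6, -3, 3) = (6, 3, -3) = -1·(-6, -3, 3).

-3, 3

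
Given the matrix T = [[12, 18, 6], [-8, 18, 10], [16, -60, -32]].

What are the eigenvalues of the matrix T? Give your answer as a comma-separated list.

Compute the characteristic polynomial p(s) = det(sI - T).
Cofactor expansion gives p(s) = s^3 + 2s^2 - 96s + 288.
Try s = 6: p(6) = 0, so 6 is a root.
Dividing by (s - 6) leaves s^2 + 8s - 48.
The quadratic factors as (s + 12)·(s - 4).
Eigenvalues: -12, 4, 6.

-12, 4, 6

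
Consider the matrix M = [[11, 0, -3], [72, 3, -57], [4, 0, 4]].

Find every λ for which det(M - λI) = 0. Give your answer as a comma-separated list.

The characteristic polynomial is p(μ) = det(μI - M).
Cofactor expansion gives p(μ) = μ^3 - 18μ^2 + 101μ - 168.
Rational-root test: μ = 7 gives p(7) = 0.
Dividing by (μ - 7) leaves μ^2 - 11μ + 24.
The quadratic factors as (μ - 3)·(μ - 8).
Eigenvalues: 3, 7, 8.

3, 7, 8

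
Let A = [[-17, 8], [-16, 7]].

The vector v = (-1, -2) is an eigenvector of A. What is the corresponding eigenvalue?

-1

Compute Av: A·(-1, -2) = (1, 2).
Since Av = λv, compare component 1: 1 = λ·-1, so λ = -1.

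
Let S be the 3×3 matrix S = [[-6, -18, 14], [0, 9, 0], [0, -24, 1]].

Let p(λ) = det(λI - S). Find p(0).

54

p(0) = det(0·I − S) = det(−S) = (−1)^3·det(S).
det(S) = -54, so p(0) = 54.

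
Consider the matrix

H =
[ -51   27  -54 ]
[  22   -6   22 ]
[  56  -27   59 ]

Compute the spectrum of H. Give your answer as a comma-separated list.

The characteristic polynomial is p(r) = det(rI - H).
Expanding along the first row, p(r) = r^3 - 2r^2 - 33r + 90.
Since p(-6) = 0, r = -6 is a root.
Factor out (r + 6): p(r) = (r + 6)·(r^2 - 8r + 15).
The quadratic factors as (r - 3)·(r - 5).
Eigenvalues: -6, 3, 5.

-6, 3, 5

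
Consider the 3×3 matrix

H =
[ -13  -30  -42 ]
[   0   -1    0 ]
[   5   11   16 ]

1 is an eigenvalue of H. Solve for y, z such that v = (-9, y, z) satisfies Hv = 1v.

We need (H - 1I)v = 0.
H - 1I = [[-14, -30, -42], [0, -2, 0], [5, 11, 15]].
Row 1: (-14)·-9 + (-30)·y + (-42)·z = 0
Row 2: (0)·-9 + (-2)·y + (0)·z = 0
Row 3: (5)·-9 + (11)·y + (15)·z = 0
Solving gives y = 0, z = 3.
Check: H·(-9, 0, 3) = (-9, 0, 3) = 1·(-9, 0, 3).

0, 3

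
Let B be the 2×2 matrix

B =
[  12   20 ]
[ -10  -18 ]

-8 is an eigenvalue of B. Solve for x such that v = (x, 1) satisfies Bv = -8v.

-1

We need (B + 8I)v = 0.
B + 8I = [[20, 20], [-10, -10]].
Row 1: (20)·x + (20)·1 = 0
Row 2: (-10)·x + (-10)·1 = 0
Solving gives x = -1.
Check: B·(-1, 1) = (8, -8) = -8·(-1, 1).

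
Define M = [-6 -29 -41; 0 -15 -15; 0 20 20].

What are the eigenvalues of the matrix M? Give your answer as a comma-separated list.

Set up det(λI - M) = 0.
Cofactor expansion gives p(λ) = λ^3 + λ^2 - 30λ.
Since p(0) = 0, λ = 0 is a root.
Factor out λ: p(λ) = λ·(λ^2 + λ - 30).
The quadratic factors as (λ + 6)·(λ - 5).
Eigenvalues: -6, 0, 5.

-6, 0, 5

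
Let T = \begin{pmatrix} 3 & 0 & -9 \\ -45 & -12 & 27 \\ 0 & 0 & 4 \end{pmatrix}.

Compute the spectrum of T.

-12, 3, 4

Set up det(lambda·I - T) = 0.
Expanding along the first row, p(lambda) = lambda^3 + 5·lambda^2 - 72·lambda + 144.
Try lambda = 3: p(3) = 0, so 3 is a root.
Factor out (lambda - 3): p(lambda) = (lambda - 3)·(lambda^2 + 8·lambda - 48).
The quadratic factors as (lambda + 12)·(lambda - 4).
Eigenvalues: -12, 3, 4.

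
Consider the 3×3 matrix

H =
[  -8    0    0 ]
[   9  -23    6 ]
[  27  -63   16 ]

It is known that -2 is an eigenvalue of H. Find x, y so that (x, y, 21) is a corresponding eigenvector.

We need (H + 2I)v = 0.
H + 2I = [[-6, 0, 0], [9, -21, 6], [27, -63, 18]].
Row 1: (-6)·x + (0)·y + (0)·21 = 0
Row 2: (9)·x + (-21)·y + (6)·21 = 0
Row 3: (27)·x + (-63)·y + (18)·21 = 0
Solving gives x = 0, y = 6.
Check: H·(0, 6, 21) = (0, -12, -42) = -2·(0, 6, 21).

0, 6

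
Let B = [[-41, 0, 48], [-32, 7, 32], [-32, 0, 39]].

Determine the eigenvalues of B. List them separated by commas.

-9, 7, 7

Compute the characteristic polynomial p(lambda) = det(lambda·I - B).
Cofactor expansion gives p(lambda) = lambda^3 - 5·lambda^2 - 77·lambda + 441.
Since p(7) = 0, lambda = 7 is a root.
Dividing by (lambda - 7) leaves lambda^2 + 2·lambda - 63.
The quadratic factors as (lambda + 9)·(lambda - 7).
Eigenvalues: -9, 7, 7.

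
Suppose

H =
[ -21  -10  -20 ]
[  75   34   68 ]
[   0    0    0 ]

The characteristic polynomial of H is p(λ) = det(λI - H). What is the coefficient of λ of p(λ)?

p(λ) = λ^3 - 13λ^2 + 36λ.
The coefficient of λ is 36.

36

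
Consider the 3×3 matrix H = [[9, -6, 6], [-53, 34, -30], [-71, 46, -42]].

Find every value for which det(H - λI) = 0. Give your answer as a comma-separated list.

-3, 0, 4

Compute the characteristic polynomial p(λ) = det(λI - H).
Expanding the 3×3 determinant: p(λ) = λ^3 - λ^2 - 12λ.
Try λ = 4: p(4) = 0, so 4 is a root.
Factor out (λ - 4): p(λ) = (λ - 4)·(λ^2 + 3λ).
The quadratic factors as (λ + 3)·λ.
Eigenvalues: -3, 0, 4.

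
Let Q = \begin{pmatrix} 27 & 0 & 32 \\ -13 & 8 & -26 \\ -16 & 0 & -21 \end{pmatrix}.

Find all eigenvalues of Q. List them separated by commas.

-5, 8, 11

Set up det(rI - Q) = 0.
Expanding along the first row, p(r) = r^3 - 14r^2 - 7r + 440.
Try r = -5: p(-5) = 0, so -5 is a root.
Factor out (r + 5): p(r) = (r + 5)·(r^2 - 19r + 88).
The quadratic factors as (r - 8)·(r - 11).
Eigenvalues: -5, 8, 11.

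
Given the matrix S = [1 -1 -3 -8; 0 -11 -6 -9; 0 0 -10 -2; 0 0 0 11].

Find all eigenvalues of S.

-11, -10, 1, 11

S is upper triangular, so its eigenvalues are the diagonal entries.
Diagonal: 1, -11, -10, 11.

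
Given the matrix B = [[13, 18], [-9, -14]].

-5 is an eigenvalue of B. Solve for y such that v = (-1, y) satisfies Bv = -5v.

1

We need (B + 5I)v = 0.
B + 5I = [[18, 18], [-9, -9]].
Row 1: (18)·-1 + (18)·y = 0
Row 2: (-9)·-1 + (-9)·y = 0
Solving gives y = 1.
Check: B·(-1, 1) = (5, -5) = -5·(-1, 1).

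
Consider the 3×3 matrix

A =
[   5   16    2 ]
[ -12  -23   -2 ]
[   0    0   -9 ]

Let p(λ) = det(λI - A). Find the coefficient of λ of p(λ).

p(λ) = λ^3 + 27λ^2 + 239λ + 693.
The coefficient of λ is 239.

239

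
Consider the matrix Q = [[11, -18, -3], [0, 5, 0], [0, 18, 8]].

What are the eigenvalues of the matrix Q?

5, 8, 11

Set up det(λI - Q) = 0.
Expanding the 3×3 determinant: p(λ) = λ^3 - 24λ^2 + 183λ - 440.
Since p(5) = 0, λ = 5 is a root.
Dividing by (λ - 5) leaves λ^2 - 19λ + 88.
The quadratic factors as (λ - 8)·(λ - 11).
Eigenvalues: 5, 8, 11.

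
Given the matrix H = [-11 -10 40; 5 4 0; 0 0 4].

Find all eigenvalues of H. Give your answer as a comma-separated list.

-6, -1, 4

Set up det(rI - H) = 0.
Expanding along the first row, p(r) = r^3 + 3r^2 - 22r - 24.
Try r = 4: p(4) = 0, so 4 is a root.
Dividing by (r - 4) leaves r^2 + 7r + 6.
The quadratic factors as (r + 6)·(r + 1).
Eigenvalues: -6, -1, 4.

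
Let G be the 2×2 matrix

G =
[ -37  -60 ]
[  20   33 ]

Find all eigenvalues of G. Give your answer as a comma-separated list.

-7, 3

det(G - sI) = (-37 - s)(33 - s) - (-60)·(20) = s^2 + 4s - 21.
This factors as (s + 7)·(s - 3) = 0.
Eigenvalues: -7, 3.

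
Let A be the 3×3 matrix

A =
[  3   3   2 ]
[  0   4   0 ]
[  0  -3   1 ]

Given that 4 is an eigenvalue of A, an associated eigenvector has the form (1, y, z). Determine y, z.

We need (A - 4I)v = 0.
A - 4I = [[-1, 3, 2], [0, 0, 0], [0, -3, -3]].
Row 1: (-1)·1 + (3)·y + (2)·z = 0
Row 2: (0)·1 + (0)·y + (0)·z = 0
Row 3: (0)·1 + (-3)·y + (-3)·z = 0
Solving gives y = 1, z = -1.
Check: A·(1, 1, -1) = (4, 4, -4) = 4·(1, 1, -1).

1, -1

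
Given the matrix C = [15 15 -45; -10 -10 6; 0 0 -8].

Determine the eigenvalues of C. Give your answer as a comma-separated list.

Compute the characteristic polynomial p(lambda) = det(lambda·I - C).
Expanding the 3×3 determinant: p(lambda) = lambda^3 + 3·lambda^2 - 40·lambda.
Rational-root test: lambda = 0 gives p(0) = 0.
Dividing by lambda leaves lambda^2 + 3·lambda - 40.
The quadratic factors as (lambda + 8)·(lambda - 5).
Eigenvalues: -8, 0, 5.

-8, 0, 5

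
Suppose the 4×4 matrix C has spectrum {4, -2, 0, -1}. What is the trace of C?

1

trace(C) is the sum of the eigenvalues: (4) + (-2) + (0) + (-1) = 1.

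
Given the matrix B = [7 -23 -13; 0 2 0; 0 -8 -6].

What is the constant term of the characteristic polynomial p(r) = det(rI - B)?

p(0) = det(0·I − B) = det(−B) = (−1)^3·det(B).
det(B) = -84, so p(0) = 84.

84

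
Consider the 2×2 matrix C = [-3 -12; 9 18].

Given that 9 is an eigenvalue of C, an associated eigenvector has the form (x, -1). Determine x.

We need (C - 9I)v = 0.
C - 9I = [[-12, -12], [9, 9]].
Row 1: (-12)·x + (-12)·-1 = 0
Row 2: (9)·x + (9)·-1 = 0
Solving gives x = 1.
Check: C·(1, -1) = (9, -9) = 9·(1, -1).

1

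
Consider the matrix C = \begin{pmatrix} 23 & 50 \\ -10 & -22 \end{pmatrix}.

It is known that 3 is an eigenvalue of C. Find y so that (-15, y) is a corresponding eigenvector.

We need (C - 3I)v = 0.
C - 3I = [[20, 50], [-10, -25]].
Row 1: (20)·-15 + (50)·y = 0
Row 2: (-10)·-15 + (-25)·y = 0
Solving gives y = 6.
Check: C·(-15, 6) = (-45, 18) = 3·(-15, 6).

6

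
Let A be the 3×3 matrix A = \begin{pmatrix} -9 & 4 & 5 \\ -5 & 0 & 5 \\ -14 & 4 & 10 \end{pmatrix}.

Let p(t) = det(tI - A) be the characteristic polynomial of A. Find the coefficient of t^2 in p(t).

The coefficient of t^2 of det(tI - A) is −trace(A).
trace(A) = (-9) + (0) + (10) = 1, so the coefficient is -1.

-1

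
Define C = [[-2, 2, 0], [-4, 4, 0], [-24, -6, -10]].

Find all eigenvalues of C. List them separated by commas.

Set up det(μI - C) = 0.
Expanding along the first row, p(μ) = μ^3 + 8μ^2 - 20μ.
Since p(0) = 0, μ = 0 is a root.
Dividing by μ leaves μ^2 + 8μ - 20.
The quadratic factors as (μ + 10)·(μ - 2).
Eigenvalues: -10, 0, 2.

-10, 0, 2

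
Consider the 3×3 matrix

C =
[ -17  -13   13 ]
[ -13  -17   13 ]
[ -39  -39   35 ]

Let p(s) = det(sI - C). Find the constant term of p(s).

p(s) = s^3 - s^2 - 56s - 144.
The constant term is -144.

-144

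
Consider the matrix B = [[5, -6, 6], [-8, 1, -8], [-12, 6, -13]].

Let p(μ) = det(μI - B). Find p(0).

p(0) = det(0·I − B) = det(−B) = (−1)^3·det(B).
det(B) = 7, so p(0) = -7.

-7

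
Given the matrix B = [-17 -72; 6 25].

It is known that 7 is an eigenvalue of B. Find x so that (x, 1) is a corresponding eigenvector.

-3

We need (B - 7I)v = 0.
B - 7I = [[-24, -72], [6, 18]].
Row 1: (-24)·x + (-72)·1 = 0
Row 2: (6)·x + (18)·1 = 0
Solving gives x = -3.
Check: B·(-3, 1) = (-21, 7) = 7·(-3, 1).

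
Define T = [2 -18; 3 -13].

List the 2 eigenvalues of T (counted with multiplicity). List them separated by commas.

-7, -4

det(T - λI) = (2 - λ)(-13 - λ) - (-18)·(3) = λ^2 + 11λ + 28.
This factors as (λ + 7)·(λ + 4) = 0.
Eigenvalues: -7, -4.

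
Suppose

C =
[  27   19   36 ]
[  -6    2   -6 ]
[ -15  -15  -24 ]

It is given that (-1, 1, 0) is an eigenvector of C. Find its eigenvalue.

Compute Cv: C·(-1, 1, 0) = (-8, 8, 0).
Since Cv = λv, compare component 1: -8 = λ·-1, so λ = 8.

8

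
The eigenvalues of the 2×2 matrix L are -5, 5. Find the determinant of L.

det(L) is the product of the eigenvalues: (-5) · (5) = -25.

-25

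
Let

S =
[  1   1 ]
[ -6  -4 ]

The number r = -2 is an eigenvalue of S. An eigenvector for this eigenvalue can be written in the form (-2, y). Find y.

6

We need (S + 2I)v = 0.
S + 2I = [[3, 1], [-6, -2]].
Row 1: (3)·-2 + (1)·y = 0
Row 2: (-6)·-2 + (-2)·y = 0
Solving gives y = 6.
Check: S·(-2, 6) = (4, -12) = -2·(-2, 6).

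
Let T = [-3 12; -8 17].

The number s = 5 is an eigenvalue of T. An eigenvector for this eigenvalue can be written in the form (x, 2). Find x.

3

We need (T - 5I)v = 0.
T - 5I = [[-8, 12], [-8, 12]].
Row 1: (-8)·x + (12)·2 = 0
Row 2: (-8)·x + (12)·2 = 0
Solving gives x = 3.
Check: T·(3, 2) = (15, 10) = 5·(3, 2).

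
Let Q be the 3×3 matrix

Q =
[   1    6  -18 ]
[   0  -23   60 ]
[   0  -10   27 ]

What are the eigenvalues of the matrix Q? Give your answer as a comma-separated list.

-3, 1, 7

Compute the characteristic polynomial p(lambda) = det(lambda·I - Q).
Expanding along the first row, p(lambda) = lambda^3 - 5·lambda^2 - 17·lambda + 21.
Rational-root test: lambda = -3 gives p(-3) = 0.
Dividing by (lambda + 3) leaves lambda^2 - 8·lambda + 7.
The quadratic factors as (lambda - 1)·(lambda - 7).
Eigenvalues: -3, 1, 7.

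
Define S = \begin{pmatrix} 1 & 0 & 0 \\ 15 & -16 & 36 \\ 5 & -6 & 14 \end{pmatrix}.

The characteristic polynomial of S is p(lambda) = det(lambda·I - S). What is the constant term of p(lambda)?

p(lambda) = lambda^3 + lambda^2 - 10·lambda + 8.
The constant term is 8.

8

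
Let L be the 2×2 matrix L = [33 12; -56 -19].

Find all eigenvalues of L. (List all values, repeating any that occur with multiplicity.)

5, 9

det(L - rI) = (33 - r)(-19 - r) - (12)·(-56) = r^2 - 14r + 45.
This factors as (r - 5)·(r - 9) = 0.
Eigenvalues: 5, 9.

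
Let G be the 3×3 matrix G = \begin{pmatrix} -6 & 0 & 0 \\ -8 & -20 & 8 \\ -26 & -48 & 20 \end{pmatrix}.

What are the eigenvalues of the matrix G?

-6, -4, 4

Set up det(rI - G) = 0.
Expanding along the first row, p(r) = r^3 + 6r^2 - 16r - 96.
Since p(4) = 0, r = 4 is a root.
Factor out (r - 4): p(r) = (r - 4)·(r^2 + 10r + 24).
The quadratic factors as (r + 6)·(r + 4).
Eigenvalues: -6, -4, 4.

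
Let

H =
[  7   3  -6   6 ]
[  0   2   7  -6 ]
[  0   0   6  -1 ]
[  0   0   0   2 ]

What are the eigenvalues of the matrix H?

H is upper triangular, so its eigenvalues are the diagonal entries.
Diagonal: 7, 2, 6, 2.

2, 2, 6, 7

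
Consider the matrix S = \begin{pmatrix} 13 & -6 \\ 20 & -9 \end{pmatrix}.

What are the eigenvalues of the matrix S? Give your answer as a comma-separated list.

det(S - rI) = (13 - r)(-9 - r) - (-6)·(20) = r^2 - 4r + 3.
This factors as (r - 1)·(r - 3) = 0.
Eigenvalues: 1, 3.

1, 3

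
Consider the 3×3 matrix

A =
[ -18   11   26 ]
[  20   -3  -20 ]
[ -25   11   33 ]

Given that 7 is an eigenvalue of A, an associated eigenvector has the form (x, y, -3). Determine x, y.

We need (A - 7I)v = 0.
A - 7I = [[-25, 11, 26], [20, -10, -20], [-25, 11, 26]].
Row 1: (-25)·x + (11)·y + (26)·-3 = 0
Row 2: (20)·x + (-10)·y + (-20)·-3 = 0
Row 3: (-25)·x + (11)·y + (26)·-3 = 0
Solving gives x = -4, y = -2.
Check: A·(-4, -2, -3) = (-28, -14, -21) = 7·(-4, -2, -3).

-4, -2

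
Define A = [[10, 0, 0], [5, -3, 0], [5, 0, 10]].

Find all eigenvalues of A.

A is lower triangular, so its eigenvalues are the diagonal entries.
Diagonal: 10, -3, 10.

-3, 10, 10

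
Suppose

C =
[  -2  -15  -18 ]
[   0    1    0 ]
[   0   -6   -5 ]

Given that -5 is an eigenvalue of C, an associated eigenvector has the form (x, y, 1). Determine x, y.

We need (C + 5I)v = 0.
C + 5I = [[3, -15, -18], [0, 6, 0], [0, -6, 0]].
Row 1: (3)·x + (-15)·y + (-18)·1 = 0
Row 2: (0)·x + (6)·y + (0)·1 = 0
Row 3: (0)·x + (-6)·y + (0)·1 = 0
Solving gives x = 6, y = 0.
Check: C·(6, 0, 1) = (-30, 0, -5) = -5·(6, 0, 1).

6, 0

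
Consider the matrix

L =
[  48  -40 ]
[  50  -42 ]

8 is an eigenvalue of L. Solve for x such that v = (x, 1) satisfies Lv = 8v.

We need (L - 8I)v = 0.
L - 8I = [[40, -40], [50, -50]].
Row 1: (40)·x + (-40)·1 = 0
Row 2: (50)·x + (-50)·1 = 0
Solving gives x = 1.
Check: L·(1, 1) = (8, 8) = 8·(1, 1).

1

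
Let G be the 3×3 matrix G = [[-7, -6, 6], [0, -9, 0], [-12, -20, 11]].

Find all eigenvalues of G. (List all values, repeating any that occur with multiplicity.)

-9, -1, 5

The characteristic polynomial is p(lambda) = det(lambda·I - G).
Cofactor expansion gives p(lambda) = lambda^3 + 5·lambda^2 - 41·lambda - 45.
Try lambda = -9: p(-9) = 0, so -9 is a root.
Dividing by (lambda + 9) leaves lambda^2 - 4·lambda - 5.
The quadratic factors as (lambda + 1)·(lambda - 5).
Eigenvalues: -9, -1, 5.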